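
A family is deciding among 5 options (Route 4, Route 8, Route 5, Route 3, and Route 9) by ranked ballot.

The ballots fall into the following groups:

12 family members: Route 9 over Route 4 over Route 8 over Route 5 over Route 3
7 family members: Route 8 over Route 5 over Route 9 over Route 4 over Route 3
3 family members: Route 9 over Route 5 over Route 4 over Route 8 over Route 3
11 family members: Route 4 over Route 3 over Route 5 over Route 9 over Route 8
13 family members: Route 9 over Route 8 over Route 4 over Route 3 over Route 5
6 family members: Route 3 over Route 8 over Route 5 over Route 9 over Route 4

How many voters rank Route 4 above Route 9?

Ballots ranking Route 4 above Route 9: 11.
Ballots ranking Route 9 above Route 4: 12+7+3+13+6 = 41.
So 11 of 52 voters prefer Route 4 to Route 9.

11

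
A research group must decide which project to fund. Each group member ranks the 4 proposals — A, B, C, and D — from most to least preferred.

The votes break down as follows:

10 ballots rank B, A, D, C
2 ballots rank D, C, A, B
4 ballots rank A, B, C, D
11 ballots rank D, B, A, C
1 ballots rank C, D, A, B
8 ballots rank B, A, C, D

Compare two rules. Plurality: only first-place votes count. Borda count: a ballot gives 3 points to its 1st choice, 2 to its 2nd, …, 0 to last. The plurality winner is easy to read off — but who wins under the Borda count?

Plurality first-place counts: A 4, B 18, C 1, D 13 → B.
Borda totals: A 62, B 84, C 19, D 51 → B.

B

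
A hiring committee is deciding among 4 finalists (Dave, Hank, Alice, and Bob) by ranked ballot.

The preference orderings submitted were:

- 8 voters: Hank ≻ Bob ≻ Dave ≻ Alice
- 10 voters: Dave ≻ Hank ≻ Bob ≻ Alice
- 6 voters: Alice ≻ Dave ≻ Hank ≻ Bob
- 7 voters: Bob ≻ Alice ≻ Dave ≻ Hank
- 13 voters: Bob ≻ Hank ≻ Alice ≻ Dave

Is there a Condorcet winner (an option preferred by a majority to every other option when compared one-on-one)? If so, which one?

Head-to-head results (44 voters total):
Dave vs Hank: Dave wins 23–21.
Dave vs Alice: Alice wins 26–18.
Dave vs Bob: Bob wins 28–16.
Hank vs Alice: Hank wins 31–13.
Hank vs Bob: Hank wins 24–20.
Alice vs Bob: Bob wins 38–6.
No candidate beats all others: Dave beats Hank beats Alice beats Dave, a majority cycle.

None — there is no Condorcet winner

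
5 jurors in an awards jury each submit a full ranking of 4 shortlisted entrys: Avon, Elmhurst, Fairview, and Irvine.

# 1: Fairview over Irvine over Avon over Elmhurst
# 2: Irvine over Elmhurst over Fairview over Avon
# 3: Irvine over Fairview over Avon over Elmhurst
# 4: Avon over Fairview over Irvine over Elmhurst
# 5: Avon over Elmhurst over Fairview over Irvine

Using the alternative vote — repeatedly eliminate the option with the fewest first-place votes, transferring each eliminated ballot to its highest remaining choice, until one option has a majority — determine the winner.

Round 1: Avon 2, Irvine 2, Fairview 1, Elmhurst 0. Elmhurst has the fewest and is eliminated.
Round 2: Avon 2, Irvine 2, Fairview 1. Fairview has the fewest and is eliminated.
Round 3: Irvine 3, Avon 2. Irvine has a majority.

Irvine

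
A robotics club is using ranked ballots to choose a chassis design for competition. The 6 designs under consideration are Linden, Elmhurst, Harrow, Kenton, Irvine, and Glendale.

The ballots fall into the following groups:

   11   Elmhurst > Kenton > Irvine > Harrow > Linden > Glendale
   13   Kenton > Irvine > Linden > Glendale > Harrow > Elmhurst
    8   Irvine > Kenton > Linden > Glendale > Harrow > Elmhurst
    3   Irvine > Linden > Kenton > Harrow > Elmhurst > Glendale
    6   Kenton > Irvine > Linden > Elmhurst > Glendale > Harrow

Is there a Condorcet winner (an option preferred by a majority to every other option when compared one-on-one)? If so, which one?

Head-to-head results (41 voters total):
Linden vs Elmhurst: Linden wins 30–11.
Linden vs Harrow: Linden wins 30–11.
Linden vs Kenton: Kenton wins 38–3.
Linden vs Irvine: Irvine wins 41–0.
Linden vs Glendale: Linden wins 41–0.
Elmhurst vs Harrow: Harrow wins 24–17.
Elmhurst vs Kenton: Kenton wins 30–11.
Elmhurst vs Irvine: Irvine wins 30–11.
Elmhurst vs Glendale: Glendale wins 21–20.
Harrow vs Kenton: Kenton wins 41–0.
Harrow vs Irvine: Irvine wins 41–0.
Harrow vs Glendale: Glendale wins 27–14.
Kenton vs Irvine: Kenton wins 30–11.
Kenton vs Glendale: Kenton wins 41–0.
Irvine vs Glendale: Irvine wins 41–0.
Kenton beats each rival — Linden (38–3), Elmhurst (30–11), Harrow (41–0), Irvine (30–11), Glendale (41–0) — so Kenton is the Condorcet winner.

Kenton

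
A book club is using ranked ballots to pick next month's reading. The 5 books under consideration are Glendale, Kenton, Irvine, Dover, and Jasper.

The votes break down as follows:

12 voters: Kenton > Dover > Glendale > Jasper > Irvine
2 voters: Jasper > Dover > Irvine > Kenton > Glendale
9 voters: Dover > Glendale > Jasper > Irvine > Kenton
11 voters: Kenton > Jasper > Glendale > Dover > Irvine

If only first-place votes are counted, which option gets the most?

Kenton

First-place vote totals:
  Glendale: 0
  Kenton: 23
  Irvine: 0
  Dover: 9
  Jasper: 2
Kenton has the most first-place votes.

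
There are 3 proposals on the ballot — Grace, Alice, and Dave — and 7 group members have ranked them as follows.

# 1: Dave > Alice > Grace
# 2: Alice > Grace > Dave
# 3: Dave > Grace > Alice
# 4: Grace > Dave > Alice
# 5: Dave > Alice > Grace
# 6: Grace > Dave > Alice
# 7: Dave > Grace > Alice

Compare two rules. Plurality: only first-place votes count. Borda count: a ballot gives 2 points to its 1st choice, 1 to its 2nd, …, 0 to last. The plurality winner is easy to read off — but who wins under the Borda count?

Plurality first-place counts: Grace 2, Alice 1, Dave 4 → Dave.
Borda totals: Grace 7, Alice 4, Dave 10 → Dave.

Dave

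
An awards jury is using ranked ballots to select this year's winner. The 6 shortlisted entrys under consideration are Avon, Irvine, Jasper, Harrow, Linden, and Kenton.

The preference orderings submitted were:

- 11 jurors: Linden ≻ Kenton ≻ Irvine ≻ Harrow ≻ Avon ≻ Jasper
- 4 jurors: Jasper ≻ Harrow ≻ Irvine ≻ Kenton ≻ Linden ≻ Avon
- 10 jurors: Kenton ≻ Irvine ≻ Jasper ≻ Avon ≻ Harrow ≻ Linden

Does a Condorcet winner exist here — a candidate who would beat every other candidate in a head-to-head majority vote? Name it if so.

Head-to-head results (25 voters total):
Avon vs Irvine: Irvine wins 25–0.
Avon vs Jasper: Jasper wins 14–11.
Avon vs Harrow: Harrow wins 15–10.
Avon vs Linden: Linden wins 15–10.
Avon vs Kenton: Kenton wins 25–0.
Irvine vs Jasper: Irvine wins 21–4.
Irvine vs Harrow: Irvine wins 21–4.
Irvine vs Linden: Irvine wins 14–11.
Irvine vs Kenton: Kenton wins 21–4.
Jasper vs Harrow: Jasper wins 14–11.
Jasper vs Linden: Jasper wins 14–11.
Jasper vs Kenton: Kenton wins 21–4.
Harrow vs Linden: Harrow wins 14–11.
Harrow vs Kenton: Kenton wins 21–4.
Linden vs Kenton: Kenton wins 14–11.
Kenton beats each rival — Avon (25–0), Irvine (21–4), Jasper (21–4), Harrow (21–4), Linden (14–11) — so Kenton is the Condorcet winner.

Kenton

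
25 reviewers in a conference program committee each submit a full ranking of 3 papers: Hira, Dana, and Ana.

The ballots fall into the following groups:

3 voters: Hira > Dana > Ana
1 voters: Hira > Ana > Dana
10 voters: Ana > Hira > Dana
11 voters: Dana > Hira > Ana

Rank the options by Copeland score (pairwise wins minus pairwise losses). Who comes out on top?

Pairwise results:
  Hira vs Dana: Hira wins 14–11.
  Hira vs Ana: Hira wins 15–10.
  Dana vs Ana: Dana wins 14–11.
Copeland scores (wins − losses):
  Hira: 2 − 0 = 2
  Dana: 1 − 1 = 0
  Ana: 0 − 2 = -2
Hira has the best Copeland score.

Hira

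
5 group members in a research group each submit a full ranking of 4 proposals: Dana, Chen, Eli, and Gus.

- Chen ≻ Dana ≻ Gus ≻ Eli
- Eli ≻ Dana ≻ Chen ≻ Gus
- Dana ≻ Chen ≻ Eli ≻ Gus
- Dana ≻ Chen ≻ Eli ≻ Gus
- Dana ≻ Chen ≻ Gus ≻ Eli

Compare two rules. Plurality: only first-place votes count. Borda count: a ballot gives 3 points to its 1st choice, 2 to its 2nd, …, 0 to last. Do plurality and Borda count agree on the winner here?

Plurality first-place counts: Dana 3, Chen 1, Eli 1, Gus 0 → Dana.
Borda totals: Dana 13, Chen 10, Eli 5, Gus 2 → Dana.
The two rules agree on Dana.

Yes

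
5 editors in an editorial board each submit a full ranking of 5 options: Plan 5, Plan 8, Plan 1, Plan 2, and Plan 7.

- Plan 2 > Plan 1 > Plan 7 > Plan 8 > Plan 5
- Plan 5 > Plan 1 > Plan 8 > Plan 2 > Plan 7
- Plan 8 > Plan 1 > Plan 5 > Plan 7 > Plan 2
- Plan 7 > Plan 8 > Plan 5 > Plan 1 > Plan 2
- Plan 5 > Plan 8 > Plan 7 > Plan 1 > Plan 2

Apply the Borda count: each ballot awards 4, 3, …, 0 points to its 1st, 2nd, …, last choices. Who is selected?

Plan 8

Borda scores:
  Plan 5: 0 + 4 + 2 + 2 + 4 = 12
  Plan 8: 1 + 2 + 4 + 3 + 3 = 13
  Plan 1: 3 + 3 + 3 + 1 + 1 = 11
  Plan 2: 4 + 1 + 0 + 0 + 0 = 5
  Plan 7: 2 + 0 + 1 + 4 + 2 = 9
Plan 8 has the highest total.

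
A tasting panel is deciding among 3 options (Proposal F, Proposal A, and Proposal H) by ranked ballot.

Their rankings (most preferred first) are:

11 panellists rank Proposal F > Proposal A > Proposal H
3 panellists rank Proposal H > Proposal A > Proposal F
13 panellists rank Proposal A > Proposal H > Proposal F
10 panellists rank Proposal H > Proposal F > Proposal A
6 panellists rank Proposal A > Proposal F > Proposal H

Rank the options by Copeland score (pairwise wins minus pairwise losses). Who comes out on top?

Proposal A

Pairwise results:
  Proposal F vs Proposal A: Proposal A wins 22–21.
  Proposal F vs Proposal H: Proposal H wins 26–17.
  Proposal A vs Proposal H: Proposal A wins 30–13.
Copeland scores (wins − losses):
  Proposal F: 0 − 2 = -2
  Proposal A: 2 − 0 = 2
  Proposal H: 1 − 1 = 0
Proposal A has the best Copeland score.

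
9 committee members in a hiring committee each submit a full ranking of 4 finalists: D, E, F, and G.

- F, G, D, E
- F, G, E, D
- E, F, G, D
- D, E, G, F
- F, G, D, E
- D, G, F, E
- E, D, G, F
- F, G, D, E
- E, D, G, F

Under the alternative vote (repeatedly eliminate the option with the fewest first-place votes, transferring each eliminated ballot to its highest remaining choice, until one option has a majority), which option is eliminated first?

G

Round 1: F 4, E 3, D 2, G 0. G has the fewest and is eliminated.
Round 2: F 4, E 3, D 2. D has the fewest and is eliminated.
Round 3: F 5, E 4. F has a majority.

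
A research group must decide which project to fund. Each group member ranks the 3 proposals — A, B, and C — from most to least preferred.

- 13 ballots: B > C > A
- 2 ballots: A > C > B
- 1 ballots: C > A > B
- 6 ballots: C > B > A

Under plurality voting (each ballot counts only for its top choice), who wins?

First-place vote totals:
  A: 2
  B: 13
  C: 7
B has the most first-place votes.

B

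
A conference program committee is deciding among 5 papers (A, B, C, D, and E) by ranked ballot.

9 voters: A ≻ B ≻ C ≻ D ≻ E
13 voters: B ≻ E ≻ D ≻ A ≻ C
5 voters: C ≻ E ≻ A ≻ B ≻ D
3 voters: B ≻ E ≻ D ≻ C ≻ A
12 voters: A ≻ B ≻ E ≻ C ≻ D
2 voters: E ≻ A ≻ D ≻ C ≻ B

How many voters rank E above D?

Ballots ranking E above D: 13+5+3+12+2 = 35.
Ballots ranking D above E: 9.
So 35 of 44 voters prefer E to D.

35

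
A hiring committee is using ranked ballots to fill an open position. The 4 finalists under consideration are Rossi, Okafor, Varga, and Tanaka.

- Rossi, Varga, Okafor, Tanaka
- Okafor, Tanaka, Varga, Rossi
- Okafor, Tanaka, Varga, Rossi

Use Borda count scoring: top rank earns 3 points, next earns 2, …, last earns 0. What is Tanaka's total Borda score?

4

Borda scores:
  Rossi: 3 + 0 + 0 = 3
  Okafor: 1 + 3 + 3 = 7
  Varga: 2 + 1 + 1 = 4
  Tanaka: 0 + 2 + 2 = 4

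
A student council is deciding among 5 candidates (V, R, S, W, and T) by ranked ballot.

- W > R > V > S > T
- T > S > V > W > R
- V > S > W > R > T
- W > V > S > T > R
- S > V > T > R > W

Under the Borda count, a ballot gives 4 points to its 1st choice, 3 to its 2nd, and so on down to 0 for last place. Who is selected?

V

Borda scores:
  V: 2 + 2 + 4 + 3 + 3 = 14
  R: 3 + 0 + 1 + 0 + 1 = 5
  S: 1 + 3 + 3 + 2 + 4 = 13
  W: 4 + 1 + 2 + 4 + 0 = 11
  T: 0 + 4 + 0 + 1 + 2 = 7
V has the highest total.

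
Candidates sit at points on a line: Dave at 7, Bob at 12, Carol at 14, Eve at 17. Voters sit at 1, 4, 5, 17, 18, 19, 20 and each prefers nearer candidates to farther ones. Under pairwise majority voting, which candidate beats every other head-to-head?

With single-peaked preferences on a line, the Condorcet winner is the candidate closest to the median voter.
The median voter (position 17) is closest to Eve at 17.
Check: Eve vs Carol — voters closer to Eve: 4 of 7.

Eve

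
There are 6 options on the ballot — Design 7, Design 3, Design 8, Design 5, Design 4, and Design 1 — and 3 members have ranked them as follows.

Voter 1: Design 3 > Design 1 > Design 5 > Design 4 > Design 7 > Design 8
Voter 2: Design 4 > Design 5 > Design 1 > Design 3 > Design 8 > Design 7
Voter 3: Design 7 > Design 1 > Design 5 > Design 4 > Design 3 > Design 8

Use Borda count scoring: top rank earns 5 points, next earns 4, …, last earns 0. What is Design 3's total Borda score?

Borda scores:
  Design 7: 1 + 0 + 5 = 6
  Design 3: 5 + 2 + 1 = 8
  Design 8: 0 + 1 + 0 = 1
  Design 5: 3 + 4 + 3 = 10
  Design 4: 2 + 5 + 2 = 9
  Design 1: 4 + 3 + 4 = 11

8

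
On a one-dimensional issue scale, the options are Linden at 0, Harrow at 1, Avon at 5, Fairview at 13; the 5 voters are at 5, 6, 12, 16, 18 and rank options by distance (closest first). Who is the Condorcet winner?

Fairview

With single-peaked preferences on a line, the Condorcet winner is the candidate closest to the median voter.
The median voter (position 12) is closest to Fairview at 13.
Check: Fairview vs Linden — voters closer to Fairview: 3 of 5.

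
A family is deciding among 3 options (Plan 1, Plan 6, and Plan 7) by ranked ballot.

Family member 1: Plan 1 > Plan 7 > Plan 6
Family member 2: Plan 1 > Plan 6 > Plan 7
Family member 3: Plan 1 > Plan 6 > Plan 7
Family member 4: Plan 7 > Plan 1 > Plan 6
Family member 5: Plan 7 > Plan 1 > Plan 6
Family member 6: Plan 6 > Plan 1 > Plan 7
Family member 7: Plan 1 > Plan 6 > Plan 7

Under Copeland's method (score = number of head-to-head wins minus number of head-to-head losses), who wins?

Plan 1

Pairwise results:
  Plan 1 vs Plan 6: Plan 1 wins 6–1.
  Plan 1 vs Plan 7: Plan 1 wins 5–2.
  Plan 6 vs Plan 7: Plan 6 wins 4–3.
Copeland scores (wins − losses):
  Plan 1: 2 − 0 = 2
  Plan 6: 1 − 1 = 0
  Plan 7: 0 − 2 = -2
Plan 1 has the best Copeland score.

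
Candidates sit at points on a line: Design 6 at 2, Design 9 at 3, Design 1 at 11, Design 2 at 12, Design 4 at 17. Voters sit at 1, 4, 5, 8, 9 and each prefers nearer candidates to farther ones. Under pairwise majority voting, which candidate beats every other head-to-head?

With single-peaked preferences on a line, the Condorcet winner is the candidate closest to the median voter.
The median voter (position 5) is closest to Design 9 at 3.
Check: Design 9 vs Design 2 — voters closer to Design 9: 3 of 5.

Design 9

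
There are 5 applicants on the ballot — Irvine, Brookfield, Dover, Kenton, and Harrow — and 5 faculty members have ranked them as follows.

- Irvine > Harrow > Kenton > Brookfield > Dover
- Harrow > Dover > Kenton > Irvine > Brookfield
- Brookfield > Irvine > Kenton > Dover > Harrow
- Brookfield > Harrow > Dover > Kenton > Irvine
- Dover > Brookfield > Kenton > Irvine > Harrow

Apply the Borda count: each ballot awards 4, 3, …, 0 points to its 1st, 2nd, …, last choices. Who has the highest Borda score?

Brookfield

Borda scores:
  Irvine: 4 + 1 + 3 + 0 + 1 = 9
  Brookfield: 1 + 0 + 4 + 4 + 3 = 12
  Dover: 0 + 3 + 1 + 2 + 4 = 10
  Kenton: 2 + 2 + 2 + 1 + 2 = 9
  Harrow: 3 + 4 + 0 + 3 + 0 = 10
Brookfield has the highest total.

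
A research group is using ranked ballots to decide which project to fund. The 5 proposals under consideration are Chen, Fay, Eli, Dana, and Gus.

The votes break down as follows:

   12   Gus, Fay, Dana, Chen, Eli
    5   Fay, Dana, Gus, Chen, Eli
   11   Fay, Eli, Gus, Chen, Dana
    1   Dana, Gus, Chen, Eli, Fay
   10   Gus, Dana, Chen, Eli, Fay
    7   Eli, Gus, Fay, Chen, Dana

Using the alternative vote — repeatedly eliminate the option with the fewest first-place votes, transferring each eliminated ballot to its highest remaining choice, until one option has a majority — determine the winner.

Round 1: Gus 22, Fay 16, Eli 7, Dana 1, Chen 0. Chen has the fewest and is eliminated.
Round 2: Gus 22, Fay 16, Eli 7, Dana 1. Dana has the fewest and is eliminated.
Round 3: Gus 23, Fay 16, Eli 7. Eli has the fewest and is eliminated.
Round 4: Gus 30, Fay 16. Gus has a majority.

Gus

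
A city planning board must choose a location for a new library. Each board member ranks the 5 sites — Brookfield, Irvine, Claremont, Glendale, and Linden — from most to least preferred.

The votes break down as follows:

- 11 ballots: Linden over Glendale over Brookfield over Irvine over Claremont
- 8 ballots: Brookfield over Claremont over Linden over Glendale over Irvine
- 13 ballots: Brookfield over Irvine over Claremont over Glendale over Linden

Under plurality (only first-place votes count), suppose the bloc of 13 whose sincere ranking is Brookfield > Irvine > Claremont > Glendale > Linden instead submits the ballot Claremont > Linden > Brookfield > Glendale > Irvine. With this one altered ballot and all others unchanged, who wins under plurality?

Claremont

First-place totals with the altered ballot: Brookfield 8, Irvine 0, Claremont 13, Glendale 0, Linden 11.
The switch changes the winner from Brookfield to Claremont.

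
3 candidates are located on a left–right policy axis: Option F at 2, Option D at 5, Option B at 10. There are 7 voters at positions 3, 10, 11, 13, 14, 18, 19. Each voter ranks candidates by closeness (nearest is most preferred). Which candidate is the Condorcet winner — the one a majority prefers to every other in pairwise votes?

Option B

With single-peaked preferences on a line, the Condorcet winner is the candidate closest to the median voter.
The median voter (position 13) is closest to Option B at 10.
Check: Option B vs Option F — voters closer to Option B: 6 of 7.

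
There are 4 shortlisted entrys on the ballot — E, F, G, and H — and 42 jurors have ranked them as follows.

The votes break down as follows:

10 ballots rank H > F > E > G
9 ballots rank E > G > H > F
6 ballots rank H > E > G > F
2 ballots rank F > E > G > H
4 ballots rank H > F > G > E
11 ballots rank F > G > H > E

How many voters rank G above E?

15

Ballots ranking G above E: 4+11 = 15.
Ballots ranking E above G: 10+9+6+2 = 27.
So 15 of 42 voters prefer G to E.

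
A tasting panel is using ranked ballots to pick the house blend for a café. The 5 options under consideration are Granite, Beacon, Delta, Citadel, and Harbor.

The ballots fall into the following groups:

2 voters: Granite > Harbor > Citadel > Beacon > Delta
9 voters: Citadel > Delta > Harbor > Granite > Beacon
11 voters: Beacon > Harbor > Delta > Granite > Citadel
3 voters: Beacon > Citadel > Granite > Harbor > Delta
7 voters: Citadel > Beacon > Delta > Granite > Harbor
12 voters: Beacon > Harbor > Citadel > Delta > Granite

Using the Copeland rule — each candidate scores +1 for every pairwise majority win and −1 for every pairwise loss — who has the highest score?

Pairwise results:
  Granite vs Beacon: Beacon wins 33–11.
  Granite vs Delta: Delta wins 39–5.
  Granite vs Citadel: Citadel wins 31–13.
  Granite vs Harbor: Harbor wins 32–12.
  Beacon vs Delta: Beacon wins 35–9.
  Beacon vs Citadel: Beacon wins 26–18.
  Beacon vs Harbor: Beacon wins 33–11.
  Delta vs Citadel: Citadel wins 33–11.
  Delta vs Harbor: Harbor wins 28–16.
  Citadel vs Harbor: Harbor wins 25–19.
Copeland scores (wins − losses):
  Granite: 0 − 4 = -4
  Beacon: 4 − 0 = 4
  Delta: 1 − 3 = -2
  Citadel: 2 − 2 = 0
  Harbor: 3 − 1 = 2
Beacon has the best Copeland score.

Beacon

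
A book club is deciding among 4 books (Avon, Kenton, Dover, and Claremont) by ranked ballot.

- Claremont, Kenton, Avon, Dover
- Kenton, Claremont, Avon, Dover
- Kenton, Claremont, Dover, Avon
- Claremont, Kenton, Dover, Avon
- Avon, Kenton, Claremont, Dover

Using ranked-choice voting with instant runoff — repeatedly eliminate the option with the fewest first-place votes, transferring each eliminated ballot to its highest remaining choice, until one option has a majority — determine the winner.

Round 1: Kenton 2, Claremont 2, Avon 1, Dover 0. Dover has the fewest and is eliminated.
Round 2: Kenton 2, Claremont 2, Avon 1. Avon has the fewest and is eliminated.
Round 3: Kenton 3, Claremont 2. Kenton has a majority.

Kenton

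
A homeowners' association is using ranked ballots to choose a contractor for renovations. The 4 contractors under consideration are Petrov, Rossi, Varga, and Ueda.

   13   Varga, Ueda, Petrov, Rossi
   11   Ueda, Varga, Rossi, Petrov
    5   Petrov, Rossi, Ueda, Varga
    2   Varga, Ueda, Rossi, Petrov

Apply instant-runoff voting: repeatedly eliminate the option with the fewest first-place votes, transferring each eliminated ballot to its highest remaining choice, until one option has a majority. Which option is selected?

Round 1: Varga 15, Ueda 11, Petrov 5, Rossi 0. Rossi has the fewest and is eliminated.
Round 2: Varga 15, Ueda 11, Petrov 5. Petrov has the fewest and is eliminated.
Round 3: Ueda 16, Varga 15. Ueda has a majority.

Ueda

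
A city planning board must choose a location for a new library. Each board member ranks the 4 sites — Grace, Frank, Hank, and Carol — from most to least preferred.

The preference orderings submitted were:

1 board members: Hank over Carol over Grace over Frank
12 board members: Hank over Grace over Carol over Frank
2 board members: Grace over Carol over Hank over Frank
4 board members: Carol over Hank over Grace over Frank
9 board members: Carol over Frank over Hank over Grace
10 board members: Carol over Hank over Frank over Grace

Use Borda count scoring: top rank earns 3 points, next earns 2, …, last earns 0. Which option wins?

Carol

Borda scores:
  Grace: 1 + 12·2 + 2·3 + 4·1 + 9·0 + 10·0 = 35
  Frank: 0 + 12·0 + 2·0 + 4·0 + 9·2 + 10·1 = 28
  Hank: 3 + 12·3 + 2·1 + 4·2 + 9·1 + 10·2 = 78
  Carol: 2 + 12·1 + 2·2 + 4·3 + 9·3 + 10·3 = 87
Carol has the highest total.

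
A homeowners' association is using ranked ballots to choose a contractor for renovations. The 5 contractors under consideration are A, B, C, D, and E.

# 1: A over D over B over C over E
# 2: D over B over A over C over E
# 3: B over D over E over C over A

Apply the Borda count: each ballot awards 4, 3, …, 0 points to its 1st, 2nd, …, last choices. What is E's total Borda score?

2

Borda scores:
  A: 4 + 2 + 0 = 6
  B: 2 + 3 + 4 = 9
  C: 1 + 1 + 1 = 3
  D: 3 + 4 + 3 = 10
  E: 0 + 0 + 2 = 2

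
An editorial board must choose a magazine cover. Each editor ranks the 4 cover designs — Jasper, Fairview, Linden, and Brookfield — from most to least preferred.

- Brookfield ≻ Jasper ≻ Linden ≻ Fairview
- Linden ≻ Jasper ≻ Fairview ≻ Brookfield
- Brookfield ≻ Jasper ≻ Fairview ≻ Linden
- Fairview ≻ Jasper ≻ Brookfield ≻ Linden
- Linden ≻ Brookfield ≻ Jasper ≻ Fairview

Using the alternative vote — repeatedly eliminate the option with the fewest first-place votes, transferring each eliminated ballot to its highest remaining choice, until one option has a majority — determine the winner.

Round 1: Linden 2, Brookfield 2, Fairview 1, Jasper 0. Jasper has the fewest and is eliminated.
Round 2: Linden 2, Brookfield 2, Fairview 1. Fairview has the fewest and is eliminated.
Round 3: Brookfield 3, Linden 2. Brookfield has a majority.

Brookfield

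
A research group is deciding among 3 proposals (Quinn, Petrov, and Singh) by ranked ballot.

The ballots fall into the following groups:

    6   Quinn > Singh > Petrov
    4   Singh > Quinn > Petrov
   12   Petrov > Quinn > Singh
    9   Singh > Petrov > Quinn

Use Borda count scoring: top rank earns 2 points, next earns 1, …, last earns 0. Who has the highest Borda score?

Borda scores:
  Quinn: 6·2 + 4·1 + 12·1 + 9·0 = 28
  Petrov: 6·0 + 4·0 + 12·2 + 9·1 = 33
  Singh: 6·1 + 4·2 + 12·0 + 9·2 = 32
Petrov has the highest total.

Petrov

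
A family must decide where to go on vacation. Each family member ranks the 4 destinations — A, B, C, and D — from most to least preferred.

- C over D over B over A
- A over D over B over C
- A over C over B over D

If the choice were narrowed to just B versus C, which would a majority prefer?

C

Ballots ranking B above C: 1.
Ballots ranking C above B: 2.
C wins the head-to-head, 2–1.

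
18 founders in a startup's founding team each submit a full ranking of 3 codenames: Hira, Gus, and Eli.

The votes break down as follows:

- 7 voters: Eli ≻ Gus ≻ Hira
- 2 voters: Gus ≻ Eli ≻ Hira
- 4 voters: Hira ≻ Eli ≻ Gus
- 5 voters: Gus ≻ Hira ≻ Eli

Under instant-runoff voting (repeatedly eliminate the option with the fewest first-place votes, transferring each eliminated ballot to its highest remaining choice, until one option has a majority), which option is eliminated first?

Hira

Round 1: Gus 7, Eli 7, Hira 4. Hira has the fewest and is eliminated.
Round 2: Eli 11, Gus 7. Eli has a majority.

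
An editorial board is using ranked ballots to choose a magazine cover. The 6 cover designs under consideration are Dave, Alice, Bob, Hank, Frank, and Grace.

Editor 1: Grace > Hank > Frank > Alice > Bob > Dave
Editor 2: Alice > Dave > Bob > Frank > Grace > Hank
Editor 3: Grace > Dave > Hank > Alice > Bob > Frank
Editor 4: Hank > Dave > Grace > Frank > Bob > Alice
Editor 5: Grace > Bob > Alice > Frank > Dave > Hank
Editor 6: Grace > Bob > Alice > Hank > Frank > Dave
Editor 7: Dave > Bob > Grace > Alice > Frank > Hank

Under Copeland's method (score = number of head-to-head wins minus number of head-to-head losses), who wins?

Grace

Pairwise results:
  Dave vs Alice: Alice wins 4–3.
  Dave vs Bob: Dave wins 4–3.
  Dave vs Hank: Dave wins 4–3.
  Dave vs Frank: Dave wins 4–3.
  Dave vs Grace: Grace wins 4–3.
  Alice vs Bob: Bob wins 4–3.
  Alice vs Hank: Alice wins 4–3.
  Alice vs Frank: Alice wins 5–2.
  Alice vs Grace: Grace wins 6–1.
  Bob vs Hank: Bob wins 4–3.
  Bob vs Frank: Bob wins 5–2.
  Bob vs Grace: Grace wins 5–2.
  Hank vs Frank: Hank wins 4–3.
  Hank vs Grace: Grace wins 6–1.
  Frank vs Grace: Grace wins 6–1.
Copeland scores (wins − losses):
  Dave: 3 − 2 = 1
  Alice: 3 − 2 = 1
  Bob: 3 − 2 = 1
  Hank: 1 − 4 = -3
  Frank: 0 − 5 = -5
  Grace: 5 − 0 = 5
Grace has the best Copeland score.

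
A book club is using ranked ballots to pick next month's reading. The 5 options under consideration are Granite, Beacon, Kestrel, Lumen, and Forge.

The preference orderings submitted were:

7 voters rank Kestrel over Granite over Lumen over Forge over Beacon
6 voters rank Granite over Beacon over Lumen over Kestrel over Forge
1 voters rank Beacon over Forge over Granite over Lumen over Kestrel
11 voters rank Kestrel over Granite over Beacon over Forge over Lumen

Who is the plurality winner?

First-place vote totals:
  Granite: 6
  Beacon: 1
  Kestrel: 18
  Lumen: 0
  Forge: 0
Kestrel has the most first-place votes.

Kestrel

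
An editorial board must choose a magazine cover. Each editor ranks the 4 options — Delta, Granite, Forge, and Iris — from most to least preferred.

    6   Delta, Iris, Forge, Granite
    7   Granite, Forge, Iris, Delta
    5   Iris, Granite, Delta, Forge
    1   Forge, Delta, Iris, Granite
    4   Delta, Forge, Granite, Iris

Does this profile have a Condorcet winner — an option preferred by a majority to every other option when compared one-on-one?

No

Head-to-head results (23 voters total):
Delta vs Granite: Granite wins 12–11.
Delta vs Forge: Delta wins 15–8.
Delta vs Iris: Iris wins 12–11.
Granite vs Forge: Granite wins 12–11.
Granite vs Iris: Iris wins 12–11.
Forge vs Iris: Forge wins 12–11.
No candidate beats all others: Delta beats Forge beats Iris beats Delta, a majority cycle.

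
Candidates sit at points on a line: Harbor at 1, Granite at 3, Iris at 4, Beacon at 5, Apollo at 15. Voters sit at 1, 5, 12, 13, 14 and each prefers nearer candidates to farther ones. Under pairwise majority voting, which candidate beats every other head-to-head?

With single-peaked preferences on a line, the Condorcet winner is the candidate closest to the median voter.
The median voter (position 12) is closest to Apollo at 15.
Check: Apollo vs Beacon — voters closer to Apollo: 3 of 5.

Apollo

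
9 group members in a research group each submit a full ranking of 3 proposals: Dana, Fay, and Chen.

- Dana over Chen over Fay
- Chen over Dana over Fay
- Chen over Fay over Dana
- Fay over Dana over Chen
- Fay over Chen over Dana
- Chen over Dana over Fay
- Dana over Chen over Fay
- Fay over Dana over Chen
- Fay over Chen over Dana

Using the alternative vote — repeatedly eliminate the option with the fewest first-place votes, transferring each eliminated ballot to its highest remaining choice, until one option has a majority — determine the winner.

Chen

Round 1: Fay 4, Chen 3, Dana 2. Dana has the fewest and is eliminated.
Round 2: Chen 5, Fay 4. Chen has a majority.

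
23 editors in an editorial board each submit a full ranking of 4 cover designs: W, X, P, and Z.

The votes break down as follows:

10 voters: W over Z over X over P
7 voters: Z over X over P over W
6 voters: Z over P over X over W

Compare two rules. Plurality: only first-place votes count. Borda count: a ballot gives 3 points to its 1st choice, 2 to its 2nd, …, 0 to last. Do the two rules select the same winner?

Plurality first-place counts: W 10, X 0, P 0, Z 13 → Z.
Borda totals: W 30, X 30, P 19, Z 59 → Z.
The two rules agree on Z.

Yes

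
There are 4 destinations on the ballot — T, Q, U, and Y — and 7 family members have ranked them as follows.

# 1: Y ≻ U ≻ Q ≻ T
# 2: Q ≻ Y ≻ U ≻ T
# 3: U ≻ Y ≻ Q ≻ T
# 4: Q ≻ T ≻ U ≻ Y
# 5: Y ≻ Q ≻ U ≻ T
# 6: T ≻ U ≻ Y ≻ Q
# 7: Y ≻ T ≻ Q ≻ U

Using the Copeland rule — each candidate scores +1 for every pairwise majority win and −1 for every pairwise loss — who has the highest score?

Y

Pairwise results:
  T vs Q: Q wins 5–2.
  T vs U: U wins 4–3.
  T vs Y: Y wins 5–2.
  Q vs U: Q wins 4–3.
  Q vs Y: Y wins 5–2.
  U vs Y: Y wins 4–3.
Copeland scores (wins − losses):
  T: 0 − 3 = -3
  Q: 2 − 1 = 1
  U: 1 − 2 = -1
  Y: 3 − 0 = 3
Y has the best Copeland score.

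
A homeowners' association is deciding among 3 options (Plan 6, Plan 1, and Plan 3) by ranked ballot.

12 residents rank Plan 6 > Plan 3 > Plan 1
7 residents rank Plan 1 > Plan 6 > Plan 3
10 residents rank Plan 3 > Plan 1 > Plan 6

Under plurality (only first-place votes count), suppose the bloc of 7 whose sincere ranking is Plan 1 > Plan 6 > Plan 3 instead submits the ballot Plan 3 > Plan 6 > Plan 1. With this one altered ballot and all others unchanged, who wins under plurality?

Plan 3

First-place totals with the altered ballot: Plan 6 12, Plan 1 0, Plan 3 17.
The switch changes the winner from Plan 6 to Plan 3.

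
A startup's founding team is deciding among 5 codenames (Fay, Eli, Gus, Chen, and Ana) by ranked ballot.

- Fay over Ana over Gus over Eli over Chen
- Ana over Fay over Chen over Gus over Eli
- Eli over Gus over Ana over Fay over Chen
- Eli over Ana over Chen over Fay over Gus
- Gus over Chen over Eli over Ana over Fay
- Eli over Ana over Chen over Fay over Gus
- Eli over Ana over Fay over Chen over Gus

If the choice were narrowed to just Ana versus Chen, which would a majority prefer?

Ana

Ballots ranking Ana above Chen: 6.
Ballots ranking Chen above Ana: 1.
Ana wins the head-to-head, 6–1.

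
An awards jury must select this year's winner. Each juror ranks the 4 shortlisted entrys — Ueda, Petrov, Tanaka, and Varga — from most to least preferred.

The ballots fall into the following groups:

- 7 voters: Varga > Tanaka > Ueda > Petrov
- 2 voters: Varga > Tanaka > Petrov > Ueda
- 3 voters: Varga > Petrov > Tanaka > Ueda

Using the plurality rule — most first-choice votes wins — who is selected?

Varga

First-place vote totals:
  Ueda: 0
  Petrov: 0
  Tanaka: 0
  Varga: 12
Varga has the most first-place votes.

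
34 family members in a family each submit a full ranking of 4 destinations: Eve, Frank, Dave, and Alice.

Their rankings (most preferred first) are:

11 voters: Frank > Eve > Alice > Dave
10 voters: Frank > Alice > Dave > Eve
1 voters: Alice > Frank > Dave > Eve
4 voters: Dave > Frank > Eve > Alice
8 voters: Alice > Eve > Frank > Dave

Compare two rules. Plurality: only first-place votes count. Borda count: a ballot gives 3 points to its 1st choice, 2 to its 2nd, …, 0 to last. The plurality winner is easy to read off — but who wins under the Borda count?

Frank

Plurality first-place counts: Eve 0, Frank 21, Dave 4, Alice 9 → Frank.
Borda totals: Eve 42, Frank 81, Dave 23, Alice 58 → Frank.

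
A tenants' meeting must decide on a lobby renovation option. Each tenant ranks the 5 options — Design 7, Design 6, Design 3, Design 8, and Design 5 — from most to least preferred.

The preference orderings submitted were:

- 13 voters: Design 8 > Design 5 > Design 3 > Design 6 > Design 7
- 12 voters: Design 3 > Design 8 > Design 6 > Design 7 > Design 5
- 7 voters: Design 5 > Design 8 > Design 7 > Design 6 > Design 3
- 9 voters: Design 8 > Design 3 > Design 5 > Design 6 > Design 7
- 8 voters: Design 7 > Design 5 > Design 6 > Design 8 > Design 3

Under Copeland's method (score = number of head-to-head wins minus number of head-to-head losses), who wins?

Pairwise results:
  Design 7 vs Design 6: Design 6 wins 34–15.
  Design 7 vs Design 3: Design 3 wins 34–15.
  Design 7 vs Design 8: Design 8 wins 41–8.
  Design 7 vs Design 5: Design 5 wins 29–20.
  Design 6 vs Design 3: Design 3 wins 34–15.
  Design 6 vs Design 8: Design 8 wins 41–8.
  Design 6 vs Design 5: Design 5 wins 37–12.
  Design 3 vs Design 8: Design 8 wins 37–12.
  Design 3 vs Design 5: Design 5 wins 28–21.
  Design 8 vs Design 5: Design 8 wins 34–15.
Copeland scores (wins − losses):
  Design 7: 0 − 4 = -4
  Design 6: 1 − 3 = -2
  Design 3: 2 − 2 = 0
  Design 8: 4 − 0 = 4
  Design 5: 3 − 1 = 2
Design 8 has the best Copeland score.

Design 8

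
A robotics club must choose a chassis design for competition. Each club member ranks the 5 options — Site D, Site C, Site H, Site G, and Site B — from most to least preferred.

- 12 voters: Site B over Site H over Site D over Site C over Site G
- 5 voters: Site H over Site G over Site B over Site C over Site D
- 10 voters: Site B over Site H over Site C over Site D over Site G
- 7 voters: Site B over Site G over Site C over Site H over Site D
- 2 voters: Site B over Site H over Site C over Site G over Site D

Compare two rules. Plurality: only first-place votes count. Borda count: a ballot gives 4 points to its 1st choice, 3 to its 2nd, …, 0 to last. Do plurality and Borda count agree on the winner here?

Plurality first-place counts: Site D 0, Site C 0, Site H 5, Site G 0, Site B 31 → Site B.
Borda totals: Site D 34, Site C 55, Site H 99, Site G 38, Site B 134 → Site B.
The two rules agree on Site B.

Yes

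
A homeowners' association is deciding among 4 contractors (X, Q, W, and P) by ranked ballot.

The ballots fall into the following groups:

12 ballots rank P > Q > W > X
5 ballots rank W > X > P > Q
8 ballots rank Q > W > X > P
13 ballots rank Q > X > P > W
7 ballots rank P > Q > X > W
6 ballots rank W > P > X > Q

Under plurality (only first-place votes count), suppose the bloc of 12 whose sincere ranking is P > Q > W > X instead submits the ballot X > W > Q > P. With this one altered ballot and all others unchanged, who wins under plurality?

Q

First-place totals with the altered ballot: X 12, Q 21, W 11, P 7.
The winner is unchanged: still Q.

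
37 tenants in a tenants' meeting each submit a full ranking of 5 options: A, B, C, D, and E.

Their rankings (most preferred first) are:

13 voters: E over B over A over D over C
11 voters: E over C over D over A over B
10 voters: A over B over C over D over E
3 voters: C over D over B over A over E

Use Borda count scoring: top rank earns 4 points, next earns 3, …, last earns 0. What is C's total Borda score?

65

Borda scores:
  A: 13·2 + 11·1 + 10·4 + 3·1 = 80
  B: 13·3 + 11·0 + 10·3 + 3·2 = 75
  C: 13·0 + 11·3 + 10·2 + 3·4 = 65
  D: 13·1 + 11·2 + 10·1 + 3·3 = 54
  E: 13·4 + 11·4 + 10·0 + 3·0 = 96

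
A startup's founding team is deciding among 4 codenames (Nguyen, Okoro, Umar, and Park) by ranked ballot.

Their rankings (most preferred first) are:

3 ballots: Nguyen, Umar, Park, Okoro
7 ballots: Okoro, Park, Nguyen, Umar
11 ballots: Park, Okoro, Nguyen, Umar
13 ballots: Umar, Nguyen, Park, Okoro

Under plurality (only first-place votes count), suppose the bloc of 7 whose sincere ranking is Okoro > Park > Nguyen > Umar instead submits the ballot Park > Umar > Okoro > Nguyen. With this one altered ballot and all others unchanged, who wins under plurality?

First-place totals with the altered ballot: Nguyen 3, Okoro 0, Umar 13, Park 18.
The switch changes the winner from Umar to Park.

Park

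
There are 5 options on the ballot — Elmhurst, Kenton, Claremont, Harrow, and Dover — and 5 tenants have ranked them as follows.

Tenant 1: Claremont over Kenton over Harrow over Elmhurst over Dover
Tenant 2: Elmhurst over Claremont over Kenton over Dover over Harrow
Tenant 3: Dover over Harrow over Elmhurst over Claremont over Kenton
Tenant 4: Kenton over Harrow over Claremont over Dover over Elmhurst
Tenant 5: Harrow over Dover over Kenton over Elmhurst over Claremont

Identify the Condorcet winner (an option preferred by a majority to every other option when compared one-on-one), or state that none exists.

None — there is no Condorcet winner

Head-to-head results (5 voters total):
Elmhurst vs Kenton: Kenton wins 3–2.
Elmhurst vs Claremont: Elmhurst wins 3–2.
Elmhurst vs Harrow: Harrow wins 4–1.
Elmhurst vs Dover: Dover wins 3–2.
Kenton vs Claremont: Claremont wins 3–2.
Kenton vs Harrow: Kenton wins 3–2.
Kenton vs Dover: Kenton wins 3–2.
Claremont vs Harrow: Harrow wins 3–2.
Claremont vs Dover: Claremont wins 3–2.
Harrow vs Dover: Harrow wins 3–2.
No candidate beats all others: Elmhurst beats Claremont beats Kenton beats Elmhurst, a majority cycle.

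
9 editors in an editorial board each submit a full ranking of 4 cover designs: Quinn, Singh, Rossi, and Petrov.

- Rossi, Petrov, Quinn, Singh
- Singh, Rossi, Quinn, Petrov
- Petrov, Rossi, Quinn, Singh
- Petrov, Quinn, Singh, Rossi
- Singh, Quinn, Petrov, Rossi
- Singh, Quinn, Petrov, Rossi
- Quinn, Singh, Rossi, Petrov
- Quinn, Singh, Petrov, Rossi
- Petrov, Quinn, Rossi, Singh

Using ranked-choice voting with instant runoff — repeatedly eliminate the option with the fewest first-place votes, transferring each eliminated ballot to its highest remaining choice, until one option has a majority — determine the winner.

Round 1: Singh 3, Petrov 3, Quinn 2, Rossi 1. Rossi has the fewest and is eliminated.
Round 2: Petrov 4, Singh 3, Quinn 2. Quinn has the fewest and is eliminated.
Round 3: Singh 5, Petrov 4. Singh has a majority.

Singh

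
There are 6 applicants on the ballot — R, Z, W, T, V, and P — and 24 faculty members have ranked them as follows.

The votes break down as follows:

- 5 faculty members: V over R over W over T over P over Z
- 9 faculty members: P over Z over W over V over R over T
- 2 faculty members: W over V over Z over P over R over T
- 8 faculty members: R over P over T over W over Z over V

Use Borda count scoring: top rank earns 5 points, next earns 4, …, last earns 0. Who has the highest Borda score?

P

Borda scores:
  R: 5·4 + 9·1 + 2·1 + 8·5 = 71
  Z: 5·0 + 9·4 + 2·3 + 8·1 = 50
  W: 5·3 + 9·3 + 2·5 + 8·2 = 68
  T: 5·2 + 9·0 + 2·0 + 8·3 = 34
  V: 5·5 + 9·2 + 2·4 + 8·0 = 51
  P: 5·1 + 9·5 + 2·2 + 8·4 = 86
P has the highest total.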